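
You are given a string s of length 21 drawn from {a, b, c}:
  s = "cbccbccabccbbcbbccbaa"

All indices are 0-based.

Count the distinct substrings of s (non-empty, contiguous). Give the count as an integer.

rank→(start, suffix):
  0 → (20, 'a')
  1 → (19, 'aa')
  2 → (7, 'abccbbcbbccbaa')
  3 → (18, 'baa')
  4 → (11, 'bbcbbccbaa')
  5 → (14, 'bbccbaa')
  6 → (12, 'bcbbccbaa')
  7 → (4, 'bccabccbbcbbccbaa')
  8 → (15, 'bccbaa')
  9 → (8, 'bccbbcbbccbaa')
  10 → (1, 'bccbccabccbbcbbccbaa')
  11 → (6, 'cabccbbcbbccbaa')
  12 → (17, 'cbaa')
  13 → (10, 'cbbcbbccbaa')
  14 → (13, 'cbbccbaa')
  15 → (3, 'cbccabccbbcbbccbaa')
  16 → (0, 'cbccbccabccbbcbbccbaa')
  17 → (5, 'ccabccbbcbbccbaa')
  18 → (16, 'ccbaa')
  19 → (9, 'ccbbcbbccbaa')
  20 → (2, 'ccbccabccbbcbbccbaa')

SA = [20, 19, 7, 18, 11, 14, 12, 4, 15, 8, 1, 6, 17, 10, 13, 3, 0, 5, 16, 9, 2]
[i] adj suffixes → lcp
  [1] 20/19 → 1 ('a')
  [2] 19/7 → 1 ('a')
  [3] 7/18 → 0 ('')
  [4] 18/11 → 1 ('b')
  [5] 11/14 → 3 ('bbc')
  [6] 14/12 → 1 ('b')
  [7] 12/4 → 2 ('bc')
  [8] 4/15 → 3 ('bcc')
  [9] 15/8 → 4 ('bccb')
  [10] 8/1 → 4 ('bccb')
  [11] 1/6 → 0 ('')
  [12] 6/17 → 1 ('c')
  [13] 17/10 → 2 ('cb')
  [14] 10/13 → 4 ('cbbc')
  [15] 13/3 → 2 ('cb')
  [16] 3/0 → 4 ('cbcc')
  [17] 0/5 → 1 ('c')
  [18] 5/16 → 2 ('cc')
  [19] 16/9 → 3 ('ccb')
  [20] 9/2 → 3 ('ccb')

n(n+1)/2 = 21·22/2 = 231
Σ LCP = 0 + 1 + 1 + 0 + 1 + 3 + 1 + 2 + 3 + 4 + 4 + 0 + 1 + 2 + 4 + 2 + 4 + 1 + 2 + 3 + 3 = 42
distinct = 231 − 42 = 189

189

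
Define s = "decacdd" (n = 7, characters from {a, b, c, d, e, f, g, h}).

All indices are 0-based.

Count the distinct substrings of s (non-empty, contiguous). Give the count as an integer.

rank | idx | suffix
   0 |   3 | acdd
   1 |   2 | cacdd
   2 |   4 | cdd
   3 |   6 | d
   4 |   5 | dd
   5 |   0 | decacdd
   6 |   1 | ecacdd

SA = [3, 2, 4, 6, 5, 0, 1]
rank  pair      lcp
   1  s[3:],s[2:]  0  ''
   2  s[2:],s[4:]  1  'c'
   3  s[4:],s[6:]  0  ''
   4  s[6:],s[5:]  1  'd'
   5  s[5:],s[0:]  1  'd'
   6  s[0:],s[1:]  0  ''

n(n+1)/2 = 7·8/2 = 28
Σ LCP = 0 + 0 + 1 + 0 + 1 + 1 + 0 = 3
distinct = 28 − 3 = 25

25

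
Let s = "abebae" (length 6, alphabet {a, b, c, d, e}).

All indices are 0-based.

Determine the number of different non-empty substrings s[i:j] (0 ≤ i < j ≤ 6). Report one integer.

18

rank | idx | suffix
   0 |   0 | abebae
   1 |   4 | ae
   2 |   3 | bae
   3 |   1 | bebae
   4 |   5 | e
   5 |   2 | ebae

SA = [0, 4, 3, 1, 5, 2]
[i] adj suffixes → lcp
  [1] 0/4 → 1 ('a')
  [2] 4/3 → 0 ('')
  [3] 3/1 → 1 ('b')
  [4] 1/5 → 0 ('')
  [5] 5/2 → 1 ('e')

n(n+1)/2 = 6·7/2 = 21
Σ LCP = 0 + 1 + 0 + 1 + 0 + 1 = 3
distinct = 21 − 3 = 18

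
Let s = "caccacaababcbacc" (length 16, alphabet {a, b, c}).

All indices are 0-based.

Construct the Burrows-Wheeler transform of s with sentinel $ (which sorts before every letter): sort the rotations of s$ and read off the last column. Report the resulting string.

ccabcbcacacac$baa

rank  rotation           last
    0  $caccacaababcbacc  c
    1  aababcbacc$caccac  c
    2  ababcbacc$caccaca  a
    3  abcbacc$caccacaab  b
    4  acaababcbacc$cacc  c
    5  acc$caccacaababcb  b
    6  accacaababcbacc$c  c
    7  babcbacc$caccacaa  a
    8  bacc$caccacaababc  c
    9  bcbacc$caccacaaba  a
   10  c$caccacaababcbac  c
   11  caababcbacc$cacca  a
   12  cacaababcbacc$cac  c
   13  caccacaababcbacc$  $
   14  cbacc$caccacaabab  b
   15  cc$caccacaababcba  a
   16  ccacaababcbacc$ca  a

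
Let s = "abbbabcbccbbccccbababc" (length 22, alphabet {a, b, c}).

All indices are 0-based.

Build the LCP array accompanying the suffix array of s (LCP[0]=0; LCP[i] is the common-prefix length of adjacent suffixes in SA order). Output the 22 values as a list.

rank→(start, suffix):
  0 → (17, 'ababc')
  1 → (0, 'abbbabcbccbbccccbababc')
  2 → (19, 'abc')
  3 → (4, 'abcbccbbccccbababc')
  4 → (16, 'bababc')
  5 → (18, 'babc')
  6 → (3, 'babcbccbbccccbababc')
  7 → (2, 'bbabcbccbbccccbababc')
  8 → (1, 'bbbabcbccbbccccbababc')
  9 → (10, 'bbccccbababc')
  10 → (20, 'bc')
  11 → (5, 'bcbccbbccccbababc')
  12 → (7, 'bccbbccccbababc')
  13 → (11, 'bccccbababc')
  14 → (21, 'c')
  15 → (15, 'cbababc')
  16 → (9, 'cbbccccbababc')
  17 → (6, 'cbccbbccccbababc')
  18 → (14, 'ccbababc')
  19 → (8, 'ccbbccccbababc')
  20 → (13, 'cccbababc')
  21 → (12, 'ccccbababc')

SA = [17, 0, 19, 4, 16, 18, 3, 2, 1, 10, 20, 5, 7, 11, 21, 15, 9, 6, 14, 8, 13, 12]
[i] adj suffixes → lcp
  [1] 17/0 → 2 ('ab')
  [2] 0/19 → 2 ('ab')
  [3] 19/4 → 3 ('abc')
  [4] 4/16 → 0 ('')
  [5] 16/18 → 3 ('bab')
  [6] 18/3 → 4 ('babc')
  [7] 3/2 → 1 ('b')
  [8] 2/1 → 2 ('bb')
  [9] 1/10 → 2 ('bb')
  [10] 10/20 → 1 ('b')
  [11] 20/5 → 2 ('bc')
  [12] 5/7 → 2 ('bc')
  [13] 7/11 → 3 ('bcc')
  [14] 11/21 → 0 ('')
  [15] 21/15 → 1 ('c')
  [16] 15/9 → 2 ('cb')
  [17] 9/6 → 2 ('cb')
  [18] 6/14 → 1 ('c')
  [19] 14/8 → 3 ('ccb')
  [20] 8/13 → 2 ('cc')
  [21] 13/12 → 3 ('ccc')

[0, 2, 2, 3, 0, 3, 4, 1, 2, 2, 1, 2, 2, 3, 0, 1, 2, 2, 1, 3, 2, 3]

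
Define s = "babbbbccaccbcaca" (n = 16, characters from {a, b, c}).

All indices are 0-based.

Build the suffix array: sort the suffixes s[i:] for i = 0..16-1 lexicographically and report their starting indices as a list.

sorted suffixes:
  #0 SA[0]=15  'a'
  #1 SA[1]=1  'abbbbccaccbcaca'
  #2 SA[2]=13  'aca'
  #3 SA[3]=8  'accbcaca'
  #4 SA[4]=0  'babbbbccaccbcaca'
  #5 SA[5]=2  'bbbbccaccbcaca'
  #6 SA[6]=3  'bbbccaccbcaca'
  #7 SA[7]=4  'bbccaccbcaca'
  #8 SA[8]=11  'bcaca'
  #9 SA[9]=5  'bccaccbcaca'
  #10 SA[10]=14  'ca'
  #11 SA[11]=12  'caca'
  #12 SA[12]=7  'caccbcaca'
  #13 SA[13]=10  'cbcaca'
  #14 SA[14]=6  'ccaccbcaca'
  #15 SA[15]=9  'ccbcaca'

[15, 1, 13, 8, 0, 2, 3, 4, 11, 5, 14, 12, 7, 10, 6, 9]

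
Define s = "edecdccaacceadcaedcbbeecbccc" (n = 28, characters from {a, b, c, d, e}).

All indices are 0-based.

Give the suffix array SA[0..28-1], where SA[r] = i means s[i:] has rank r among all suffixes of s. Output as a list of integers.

sorted suffixes:
  #0 SA[0]=7  'aacceadcaedcbbeecbccc'
  #1 SA[1]=8  'acceadcaedcbbeecbccc'
  #2 SA[2]=12  'adcaedcbbeecbccc'
  #3 SA[3]=15  'aedcbbeecbccc'
  #4 SA[4]=19  'bbeecbccc'
  #5 SA[5]=24  'bccc'
  #6 SA[6]=20  'beecbccc'
  #7 SA[7]=27  'c'
  #8 SA[8]=6  'caacceadcaedcbbeecbccc'
  #9 SA[9]=14  'caedcbbeecbccc'
  #10 SA[10]=18  'cbbeecbccc'
  #11 SA[11]=23  'cbccc'
  #12 SA[12]=26  'cc'
  #13 SA[13]=5  'ccaacceadcaedcbbeecbccc'
  #14 SA[14]=25  'ccc'
  #15 SA[15]=9  'cceadcaedcbbeecbccc'
  #16 SA[16]=3  'cdccaacceadcaedcbbeecbccc'
  #17 SA[17]=10  'ceadcaedcbbeecbccc'
  #18 SA[18]=13  'dcaedcbbeecbccc'
  #19 SA[19]=17  'dcbbeecbccc'
  #20 SA[20]=4  'dccaacceadcaedcbbeecbccc'
  #21 SA[21]=1  'decdccaacceadcaedcbbeecbccc'
  #22 SA[22]=11  'eadcaedcbbeecbccc'
  #23 SA[23]=22  'ecbccc'
  #24 SA[24]=2  'ecdccaacceadcaedcbbeecbccc'
  #25 SA[25]=16  'edcbbeecbccc'
  #26 SA[26]=0  'edecdccaacceadcaedcbbeecbccc'
  #27 SA[27]=21  'eecbccc'

[7, 8, 12, 15, 19, 24, 20, 27, 6, 14, 18, 23, 26, 5, 25, 9, 3, 10, 13, 17, 4, 1, 11, 22, 2, 16, 0, 21]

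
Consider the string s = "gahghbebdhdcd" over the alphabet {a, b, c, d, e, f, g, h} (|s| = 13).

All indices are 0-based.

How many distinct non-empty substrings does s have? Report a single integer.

85

rank | idx | suffix
   0 |   1 | ahghbebdhdcd
   1 |   7 | bdhdcd
   2 |   5 | bebdhdcd
   3 |  11 | cd
   4 |  12 | d
   5 |  10 | dcd
   6 |   8 | dhdcd
   7 |   6 | ebdhdcd
   8 |   0 | gahghbebdhdcd
   9 |   3 | ghbebdhdcd
  10 |   4 | hbebdhdcd
  11 |   9 | hdcd
  12 |   2 | hghbebdhdcd

SA = [1, 7, 5, 11, 12, 10, 8, 6, 0, 3, 4, 9, 2]
i: (SA[i-1],SA[i]) lcp shared
  1: (1,7) 0 ''
  2: (7,5) 1 'b'
  3: (5,11) 0 ''
  4: (11,12) 0 ''
  5: (12,10) 1 'd'
  6: (10,8) 1 'd'
  7: (8,6) 0 ''
  8: (6,0) 0 ''
  9: (0,3) 1 'g'
  10: (3,4) 0 ''
  11: (4,9) 1 'h'
  12: (9,2) 1 'h'

n(n+1)/2 = 13·14/2 = 91
Σ LCP = 0 + 0 + 1 + 0 + 0 + 1 + 1 + 0 + 0 + 1 + 0 + 1 + 1 = 6
distinct = 91 − 6 = 85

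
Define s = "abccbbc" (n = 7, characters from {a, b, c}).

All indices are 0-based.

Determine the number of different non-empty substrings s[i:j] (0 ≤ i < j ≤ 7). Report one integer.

23

sorted suffixes:
  #0 SA[0]=0  'abccbbc'
  #1 SA[1]=4  'bbc'
  #2 SA[2]=5  'bc'
  #3 SA[3]=1  'bccbbc'
  #4 SA[4]=6  'c'
  #5 SA[5]=3  'cbbc'
  #6 SA[6]=2  'ccbbc'

SA = [0, 4, 5, 1, 6, 3, 2]
rank  pair      lcp
   1  s[0:],s[4:]  0  ''
   2  s[4:],s[5:]  1  'b'
   3  s[5:],s[1:]  2  'bc'
   4  s[1:],s[6:]  0  ''
   5  s[6:],s[3:]  1  'c'
   6  s[3:],s[2:]  1  'c'

n(n+1)/2 = 7·8/2 = 28
Σ LCP = 0 + 0 + 1 + 2 + 0 + 1 + 1 = 5
distinct = 28 − 5 = 23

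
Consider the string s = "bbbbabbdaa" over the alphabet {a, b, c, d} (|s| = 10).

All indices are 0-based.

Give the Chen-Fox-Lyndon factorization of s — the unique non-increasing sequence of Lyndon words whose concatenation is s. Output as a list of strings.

emit factor 1: 'b' (i=0, period=1)
emit factor 2: 'b' (i=1, period=1)
emit factor 3: 'b' (i=2, period=1)
emit factor 4: 'b' (i=3, period=1)
emit factor 5: 'abbd' (i=4, period=4)
emit factor 6: 'a' (i=8, period=1)
emit factor 7: 'a' (i=9, period=1)

["b", "b", "b", "b", "abbd", "a", "a"]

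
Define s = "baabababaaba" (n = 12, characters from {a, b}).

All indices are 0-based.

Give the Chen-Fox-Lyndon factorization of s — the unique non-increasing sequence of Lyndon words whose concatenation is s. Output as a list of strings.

["b", "aababab", "aab", "a"]

emit factor 1: 'b' (i=0, period=1)
emit factor 2: 'aababab' (i=1, period=7)
emit factor 3: 'aab' (i=8, period=3)
emit factor 4: 'a' (i=11, period=1)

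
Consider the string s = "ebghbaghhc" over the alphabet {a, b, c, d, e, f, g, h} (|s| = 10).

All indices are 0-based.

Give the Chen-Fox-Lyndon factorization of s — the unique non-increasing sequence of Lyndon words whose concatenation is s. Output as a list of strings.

emit factor 1: 'e' (i=0, period=1)
emit factor 2: 'bgh' (i=1, period=3)
emit factor 3: 'b' (i=4, period=1)
emit factor 4: 'aghhc' (i=5, period=5)

["e", "bgh", "b", "aghhc"]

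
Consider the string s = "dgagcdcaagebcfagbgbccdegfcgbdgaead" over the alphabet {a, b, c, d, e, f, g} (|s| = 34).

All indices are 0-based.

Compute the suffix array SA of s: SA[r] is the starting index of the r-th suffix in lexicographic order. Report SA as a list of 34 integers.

rank | idx | suffix
   0 |   7 | aagebcfagbgbccdegfcgbdgaead
   1 |  32 | ad
   2 |  30 | aead
   3 |  14 | agbgbccdegfcgbdgaead
   4 |   2 | agcdcaagebcfagbgbccdegfcgbdgaead
   5 |   8 | agebcfagbgbccdegfcgbdgaead
   6 |  18 | bccdegfcgbdgaead
   7 |  11 | bcfagbgbccdegfcgbdgaead
   8 |  27 | bdgaead
   9 |  16 | bgbccdegfcgbdgaead
  10 |   6 | caagebcfagbgbccdegfcgbdgaead
  11 |  19 | ccdegfcgbdgaead
  12 |   4 | cdcaagebcfagbgbccdegfcgbdgaead
  13 |  20 | cdegfcgbdgaead
  14 |  12 | cfagbgbccdegfcgbdgaead
  15 |  25 | cgbdgaead
  16 |  33 | d
  17 |   5 | dcaagebcfagbgbccdegfcgbdgaead
  18 |  21 | degfcgbdgaead
  19 |  28 | dgaead
  20 |   0 | dgagcdcaagebcfagbgbccdegfcgbdgaead
  21 |  31 | ead
  22 |  10 | ebcfagbgbccdegfcgbdgaead
  23 |  22 | egfcgbdgaead
  24 |  13 | fagbgbccdegfcgbdgaead
  25 |  24 | fcgbdgaead
  26 |  29 | gaead
  27 |   1 | gagcdcaagebcfagbgbccdegfcgbdgaead
  28 |  17 | gbccdegfcgbdgaead
  29 |  26 | gbdgaead
  30 |  15 | gbgbccdegfcgbdgaead
  31 |   3 | gcdcaagebcfagbgbccdegfcgbdgaead
  32 |   9 | gebcfagbgbccdegfcgbdgaead
  33 |  23 | gfcgbdgaead

[7, 32, 30, 14, 2, 8, 18, 11, 27, 16, 6, 19, 4, 20, 12, 25, 33, 5, 21, 28, 0, 31, 10, 22, 13, 24, 29, 1, 17, 26, 15, 3, 9, 23]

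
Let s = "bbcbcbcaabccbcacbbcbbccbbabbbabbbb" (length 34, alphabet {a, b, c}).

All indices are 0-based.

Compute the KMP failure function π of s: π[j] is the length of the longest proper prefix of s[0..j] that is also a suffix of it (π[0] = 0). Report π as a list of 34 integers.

[0, 1, 0, 1, 0, 1, 0, 0, 0, 1, 0, 0, 1, 0, 0, 0, 1, 2, 3, 4, 2, 3, 0, 1, 2, 0, 1, 2, 2, 0, 1, 2, 2, 2]

π[0] = 0
j=1 s[j]='b': π[1]=1 (border 'b')
j=2 s[j]='c': k: 1→0; π[2]=0 (border '')
j=3 s[j]='b': π[3]=1 (border 'b')
j=4 s[j]='c': k: 1→0; π[4]=0 (border '')
j=5 s[j]='b': π[5]=1 (border 'b')
j=6 s[j]='c': k: 1→0; π[6]=0 (border '')
j=7 s[j]='a': π[7]=0 (border '')
j=8 s[j]='a': π[8]=0 (border '')
j=9 s[j]='b': π[9]=1 (border 'b')
j=10 s[j]='c': k: 1→0; π[10]=0 (border '')
j=11 s[j]='c': π[11]=0 (border '')
j=12 s[j]='b': π[12]=1 (border 'b')
j=13 s[j]='c': k: 1→0; π[13]=0 (border '')
j=14 s[j]='a': π[14]=0 (border '')
j=15 s[j]='c': π[15]=0 (border '')
j=16 s[j]='b': π[16]=1 (border 'b')
j=17 s[j]='b': π[17]=2 (border 'bb')
j=18 s[j]='c': π[18]=3 (border 'bbc')
j=19 s[j]='b': π[19]=4 (border 'bbcb')
j=20 s[j]='b': k: 4→1; π[20]=2 (border 'bb')
j=21 s[j]='c': π[21]=3 (border 'bbc')
j=22 s[j]='c': k: 3→0; π[22]=0 (border '')
j=23 s[j]='b': π[23]=1 (border 'b')
j=24 s[j]='b': π[24]=2 (border 'bb')
j=25 s[j]='a': k: 2→1→0; π[25]=0 (border '')
j=26 s[j]='b': π[26]=1 (border 'b')
j=27 s[j]='b': π[27]=2 (border 'bb')
j=28 s[j]='b': k: 2→1; π[28]=2 (border 'bb')
j=29 s[j]='a': k: 2→1→0; π[29]=0 (border '')
j=30 s[j]='b': π[30]=1 (border 'b')
j=31 s[j]='b': π[31]=2 (border 'bb')
j=32 s[j]='b': k: 2→1; π[32]=2 (border 'bb')
j=33 s[j]='b': k: 2→1; π[33]=2 (border 'bb')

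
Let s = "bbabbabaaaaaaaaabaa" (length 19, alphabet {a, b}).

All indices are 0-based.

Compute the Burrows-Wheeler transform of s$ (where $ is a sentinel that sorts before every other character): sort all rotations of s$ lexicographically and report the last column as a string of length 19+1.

aabbaaaaaaaabbaabba$

rank  rotation              last
    0  $bbabbabaaaaaaaaabaa  a
    1  a$bbabbabaaaaaaaaaba  a
    2  aa$bbabbabaaaaaaaaab  b
    3  aaaaaaaaabaa$bbabbab  b
    4  aaaaaaaabaa$bbabbaba  a
    5  aaaaaaabaa$bbabbabaa  a
    6  aaaaaabaa$bbabbabaaa  a
    7  aaaaabaa$bbabbabaaaa  a
    8  aaaabaa$bbabbabaaaaa  a
    9  aaabaa$bbabbabaaaaaa  a
   10  aabaa$bbabbabaaaaaaa  a
   11  abaa$bbabbabaaaaaaaa  a
   12  abaaaaaaaaabaa$bbabb  b
   13  abbabaaaaaaaaabaa$bb  b
   14  baa$bbabbabaaaaaaaaa  a
   15  baaaaaaaaabaa$bbabba  a
   16  babaaaaaaaaabaa$bbab  b
   17  babbabaaaaaaaaabaa$b  b
   18  bbabaaaaaaaaabaa$bba  a
   19  bbabbabaaaaaaaaabaa$  $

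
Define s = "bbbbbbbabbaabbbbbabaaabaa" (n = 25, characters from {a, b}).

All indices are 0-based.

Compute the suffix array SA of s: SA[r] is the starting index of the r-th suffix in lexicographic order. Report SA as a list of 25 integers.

rank | idx | suffix
   0 |  24 | a
   1 |  23 | aa
   2 |  19 | aaabaa
   3 |  20 | aabaa
   4 |  10 | aabbbbbabaaabaa
   5 |  21 | abaa
   6 |  17 | abaaabaa
   7 |   7 | abbaabbbbbabaaabaa
   8 |  11 | abbbbbabaaabaa
   9 |  22 | baa
  10 |  18 | baaabaa
  11 |   9 | baabbbbbabaaabaa
  12 |  16 | babaaabaa
  13 |   6 | babbaabbbbbabaaabaa
  14 |   8 | bbaabbbbbabaaabaa
  15 |  15 | bbabaaabaa
  16 |   5 | bbabbaabbbbbabaaabaa
  17 |  14 | bbbabaaabaa
  18 |   4 | bbbabbaabbbbbabaaabaa
  19 |  13 | bbbbabaaabaa
  20 |   3 | bbbbabbaabbbbbabaaabaa
  21 |  12 | bbbbbabaaabaa
  22 |   2 | bbbbbabbaabbbbbabaaabaa
  23 |   1 | bbbbbbabbaabbbbbabaaabaa
  24 |   0 | bbbbbbbabbaabbbbbabaaabaa

[24, 23, 19, 20, 10, 21, 17, 7, 11, 22, 18, 9, 16, 6, 8, 15, 5, 14, 4, 13, 3, 12, 2, 1, 0]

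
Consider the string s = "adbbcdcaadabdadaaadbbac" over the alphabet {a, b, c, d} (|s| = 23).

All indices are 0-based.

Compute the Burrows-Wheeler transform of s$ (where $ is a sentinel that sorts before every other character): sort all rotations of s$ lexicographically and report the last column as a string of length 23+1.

rank  rotation                  last
    0  $adbbcdcaadabdadaaadbbac  c
    1  aaadbbac$adbbcdcaadabdad  d
    2  aadabdadaaadbbac$adbbcdc  c
    3  aadbbac$adbbcdcaadabdada  a
    4  abdadaaadbbac$adbbcdcaad  d
    5  ac$adbbcdcaadabdadaaadbb  b
    6  adaaadbbac$adbbcdcaadabd  d
    7  adabdadaaadbbac$adbbcdca  a
    8  adbbac$adbbcdcaadabdadaa  a
    9  adbbcdcaadabdadaaadbbac$  $
   10  bac$adbbcdcaadabdadaaadb  b
   11  bbac$adbbcdcaadabdadaaad  d
   12  bbcdcaadabdadaaadbbac$ad  d
   13  bcdcaadabdadaaadbbac$adb  b
   14  bdadaaadbbac$adbbcdcaada  a
   15  c$adbbcdcaadabdadaaadbba  a
   16  caadabdadaaadbbac$adbbcd  d
   17  cdcaadabdadaaadbbac$adbb  b
   18  daaadbbac$adbbcdcaadabda  a
   19  dabdadaaadbbac$adbbcdcaa  a
   20  dadaaadbbac$adbbcdcaadab  b
   21  dbbac$adbbcdcaadabdadaaa  a
   22  dbbcdcaadabdadaaadbbac$a  a
   23  dcaadabdadaaadbbac$adbbc  c

cdcadbdaa$bddbaadbaabaac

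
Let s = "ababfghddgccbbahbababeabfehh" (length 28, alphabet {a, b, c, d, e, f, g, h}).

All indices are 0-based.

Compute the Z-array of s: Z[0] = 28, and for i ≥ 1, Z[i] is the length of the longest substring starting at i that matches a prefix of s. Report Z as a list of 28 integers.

Z[0]=28
i=1: i≥r, start 0; Z[1]=0
i=2: i≥r, start 0; Z[2]=2 scan→box=[2,4)
i=3: min(r-i=1, Z[1]=0)=0; Z[3]=0
i=4: i≥r, start 0; Z[4]=0
i=5: i≥r, start 0; Z[5]=0
i=6: i≥r, start 0; Z[6]=0
i=7: i≥r, start 0; Z[7]=0
i=8: i≥r, start 0; Z[8]=0
i=9: i≥r, start 0; Z[9]=0
i=10: i≥r, start 0; Z[10]=0
i=11: i≥r, start 0; Z[11]=0
i=12: i≥r, start 0; Z[12]=0
i=13: i≥r, start 0; Z[13]=0
i=14: i≥r, start 0; Z[14]=1 scan→box=[14,15)
i=15: i≥r, start 0; Z[15]=0
i=16: i≥r, start 0; Z[16]=0
i=17: i≥r, start 0; Z[17]=4 scan→box=[17,21)
i=18: min(r-i=3, Z[1]=0)=0; Z[18]=0
i=19: min(r-i=2, Z[2]=2)=2; Z[19]=2
i=20: min(r-i=1, Z[3]=0)=0; Z[20]=0
i=21: i≥r, start 0; Z[21]=0
i=22: i≥r, start 0; Z[22]=2 scan→box=[22,24)
i=23: min(r-i=1, Z[1]=0)=0; Z[23]=0
i=24: i≥r, start 0; Z[24]=0
i=25: i≥r, start 0; Z[25]=0
i=26: i≥r, start 0; Z[26]=0
i=27: i≥r, start 0; Z[27]=0

[28, 0, 2, 0, 0, 0, 0, 0, 0, 0, 0, 0, 0, 0, 1, 0, 0, 4, 0, 2, 0, 0, 2, 0, 0, 0, 0, 0]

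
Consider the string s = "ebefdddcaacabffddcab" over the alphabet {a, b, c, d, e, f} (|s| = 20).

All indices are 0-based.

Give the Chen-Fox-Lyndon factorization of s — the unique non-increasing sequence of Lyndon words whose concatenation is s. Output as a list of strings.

emit factor 1: 'e' (i=0, period=1)
emit factor 2: 'befdddc' (i=1, period=7)
emit factor 3: 'aacabffddcab' (i=8, period=12)

["e", "befdddc", "aacabffddcab"]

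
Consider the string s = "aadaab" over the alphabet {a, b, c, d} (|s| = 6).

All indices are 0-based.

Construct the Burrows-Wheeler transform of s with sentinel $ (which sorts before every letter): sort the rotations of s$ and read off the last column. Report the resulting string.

rank  rotation last
    0  $aadaab  b
    1  aab$aad  d
    2  aadaab$  $
    3  ab$aada  a
    4  adaab$a  a
    5  b$aadaa  a
    6  daab$aa  a

bd$aaaa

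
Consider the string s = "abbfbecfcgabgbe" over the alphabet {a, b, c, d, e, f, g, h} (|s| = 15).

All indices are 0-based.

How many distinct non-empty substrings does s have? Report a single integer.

109

rank | idx | suffix
   0 |   0 | abbfbecfcgabgbe
   1 |  10 | abgbe
   2 |   1 | bbfbecfcgabgbe
   3 |  13 | be
   4 |   4 | becfcgabgbe
   5 |   2 | bfbecfcgabgbe
   6 |  11 | bgbe
   7 |   6 | cfcgabgbe
   8 |   8 | cgabgbe
   9 |  14 | e
  10 |   5 | ecfcgabgbe
  11 |   3 | fbecfcgabgbe
  12 |   7 | fcgabgbe
  13 |   9 | gabgbe
  14 |  12 | gbe

SA = [0, 10, 1, 13, 4, 2, 11, 6, 8, 14, 5, 3, 7, 9, 12]
[i] adj suffixes → lcp
  [1] 0/10 → 2 ('ab')
  [2] 10/1 → 0 ('')
  [3] 1/13 → 1 ('b')
  [4] 13/4 → 2 ('be')
  [5] 4/2 → 1 ('b')
  [6] 2/11 → 1 ('b')
  [7] 11/6 → 0 ('')
  [8] 6/8 → 1 ('c')
  [9] 8/14 → 0 ('')
  [10] 14/5 → 1 ('e')
  [11] 5/3 → 0 ('')
  [12] 3/7 → 1 ('f')
  [13] 7/9 → 0 ('')
  [14] 9/12 → 1 ('g')

n(n+1)/2 = 15·16/2 = 120
Σ LCP = 0 + 2 + 0 + 1 + 2 + 1 + 1 + 0 + 1 + 0 + 1 + 0 + 1 + 0 + 1 = 11
distinct = 120 − 11 = 109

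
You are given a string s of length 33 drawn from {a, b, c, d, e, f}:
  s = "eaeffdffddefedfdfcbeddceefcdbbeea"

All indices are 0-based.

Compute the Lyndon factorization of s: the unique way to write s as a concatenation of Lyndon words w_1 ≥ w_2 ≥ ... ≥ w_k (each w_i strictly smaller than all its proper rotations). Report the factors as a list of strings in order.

emit factor 1: 'e' (i=0, period=1)
emit factor 2: 'aeffdffddefedfdfcbeddceefcdbbee' (i=1, period=31)
emit factor 3: 'a' (i=32, period=1)

["e", "aeffdffddefedfdfcbeddceefcdbbee", "a"]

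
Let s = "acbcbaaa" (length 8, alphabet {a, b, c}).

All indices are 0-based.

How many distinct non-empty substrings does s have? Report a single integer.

rank→(start, suffix):
  0 → (7, 'a')
  1 → (6, 'aa')
  2 → (5, 'aaa')
  3 → (0, 'acbcbaaa')
  4 → (4, 'baaa')
  5 → (2, 'bcbaaa')
  6 → (3, 'cbaaa')
  7 → (1, 'cbcbaaa')

SA = [7, 6, 5, 0, 4, 2, 3, 1]
[i] adj suffixes → lcp
  [1] 7/6 → 1 ('a')
  [2] 6/5 → 2 ('aa')
  [3] 5/0 → 1 ('a')
  [4] 0/4 → 0 ('')
  [5] 4/2 → 1 ('b')
  [6] 2/3 → 0 ('')
  [7] 3/1 → 2 ('cb')

n(n+1)/2 = 8·9/2 = 36
Σ LCP = 0 + 1 + 2 + 1 + 0 + 1 + 0 + 2 = 7
distinct = 36 − 7 = 29

29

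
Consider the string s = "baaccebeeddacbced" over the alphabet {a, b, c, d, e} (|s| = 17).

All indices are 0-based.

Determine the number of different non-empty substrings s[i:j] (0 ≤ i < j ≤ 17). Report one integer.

rank→(start, suffix):
  0 → (1, 'aaccebeeddacbced')
  1 → (11, 'acbced')
  2 → (2, 'accebeeddacbced')
  3 → (0, 'baaccebeeddacbced')
  4 → (13, 'bced')
  5 → (6, 'beeddacbced')
  6 → (12, 'cbced')
  7 → (3, 'ccebeeddacbced')
  8 → (4, 'cebeeddacbced')
  9 → (14, 'ced')
  10 → (16, 'd')
  11 → (10, 'dacbced')
  12 → (9, 'ddacbced')
  13 → (5, 'ebeeddacbced')
  14 → (15, 'ed')
  15 → (8, 'eddacbced')
  16 → (7, 'eeddacbced')

SA = [1, 11, 2, 0, 13, 6, 12, 3, 4, 14, 16, 10, 9, 5, 15, 8, 7]
i: (SA[i-1],SA[i]) lcp shared
  1: (1,11) 1 'a'
  2: (11,2) 2 'ac'
  3: (2,0) 0 ''
  4: (0,13) 1 'b'
  5: (13,6) 1 'b'
  6: (6,12) 0 ''
  7: (12,3) 1 'c'
  8: (3,4) 1 'c'
  9: (4,14) 2 'ce'
  10: (14,16) 0 ''
  11: (16,10) 1 'd'
  12: (10,9) 1 'd'
  13: (9,5) 0 ''
  14: (5,15) 1 'e'
  15: (15,8) 2 'ed'
  16: (8,7) 1 'e'

n(n+1)/2 = 17·18/2 = 153
Σ LCP = 0 + 1 + 2 + 0 + 1 + 1 + 0 + 1 + 1 + 2 + 0 + 1 + 1 + 0 + 1 + 2 + 1 = 15
distinct = 153 − 15 = 138

138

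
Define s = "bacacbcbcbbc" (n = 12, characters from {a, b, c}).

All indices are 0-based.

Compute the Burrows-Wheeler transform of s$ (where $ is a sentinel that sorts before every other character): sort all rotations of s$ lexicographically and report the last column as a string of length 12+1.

rank  rotation       last
    0  $bacacbcbcbbc  c
    1  acacbcbcbbc$b  b
    2  acbcbcbbc$bac  c
    3  bacacbcbcbbc$  $
    4  bbc$bacacbcbc  c
    5  bc$bacacbcbcb  b
    6  bcbbc$bacacbc  c
    7  bcbcbbc$bacac  c
    8  c$bacacbcbcbb  b
    9  cacbcbcbbc$ba  a
   10  cbbc$bacacbcb  b
   11  cbcbbc$bacacb  b
   12  cbcbcbbc$baca  a

cbc$cbccbabba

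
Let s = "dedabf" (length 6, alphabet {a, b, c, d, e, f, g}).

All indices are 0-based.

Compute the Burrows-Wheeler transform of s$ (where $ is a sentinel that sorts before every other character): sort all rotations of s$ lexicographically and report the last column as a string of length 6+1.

rank  rotation last
    0  $dedabf  f
    1  abf$ded  d
    2  bf$deda  a
    3  dabf$de  e
    4  dedabf$  $
    5  edabf$d  d
    6  f$dedab  b

fdae$db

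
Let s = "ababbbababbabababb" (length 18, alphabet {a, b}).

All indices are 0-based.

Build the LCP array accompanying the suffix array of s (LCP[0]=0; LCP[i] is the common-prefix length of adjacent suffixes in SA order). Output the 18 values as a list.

[0, 4, 5, 5, 2, 3, 3, 0, 1, 5, 6, 3, 4, 4, 1, 2, 6, 2]

rank→(start, suffix):
  0 → (11, 'abababb')
  1 → (13, 'ababb')
  2 → (6, 'ababbabababb')
  3 → (0, 'ababbbababbabababb')
  4 → (15, 'abb')
  5 → (8, 'abbabababb')
  6 → (2, 'abbbababbabababb')
  7 → (17, 'b')
  8 → (10, 'babababb')
  9 → (12, 'bababb')
  10 → (5, 'bababbabababb')
  11 → (14, 'babb')
  12 → (7, 'babbabababb')
  13 → (1, 'babbbababbabababb')
  14 → (16, 'bb')
  15 → (9, 'bbabababb')
  16 → (4, 'bbababbabababb')
  17 → (3, 'bbbababbabababb')

SA = [11, 13, 6, 0, 15, 8, 2, 17, 10, 12, 5, 14, 7, 1, 16, 9, 4, 3]
[i] adj suffixes → lcp
  [1] 11/13 → 4 ('abab')
  [2] 13/6 → 5 ('ababb')
  [3] 6/0 → 5 ('ababb')
  [4] 0/15 → 2 ('ab')
  [5] 15/8 → 3 ('abb')
  [6] 8/2 → 3 ('abb')
  [7] 2/17 → 0 ('')
  [8] 17/10 → 1 ('b')
  [9] 10/12 → 5 ('babab')
  [10] 12/5 → 6 ('bababb')
  [11] 5/14 → 3 ('bab')
  [12] 14/7 → 4 ('babb')
  [13] 7/1 → 4 ('babb')
  [14] 1/16 → 1 ('b')
  [15] 16/9 → 2 ('bb')
  [16] 9/4 → 6 ('bbabab')
  [17] 4/3 → 2 ('bb')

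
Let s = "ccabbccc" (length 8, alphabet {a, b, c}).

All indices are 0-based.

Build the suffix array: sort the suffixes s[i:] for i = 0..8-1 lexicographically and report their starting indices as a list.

[2, 3, 4, 7, 1, 6, 0, 5]

rank | idx | suffix
   0 |   2 | abbccc
   1 |   3 | bbccc
   2 |   4 | bccc
   3 |   7 | c
   4 |   1 | cabbccc
   5 |   6 | cc
   6 |   0 | ccabbccc
   7 |   5 | ccc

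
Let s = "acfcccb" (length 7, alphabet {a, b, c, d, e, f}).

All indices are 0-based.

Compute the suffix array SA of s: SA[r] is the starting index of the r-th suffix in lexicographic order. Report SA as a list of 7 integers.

[0, 6, 5, 4, 3, 1, 2]

rank→(start, suffix):
  0 → (0, 'acfcccb')
  1 → (6, 'b')
  2 → (5, 'cb')
  3 → (4, 'ccb')
  4 → (3, 'cccb')
  5 → (1, 'cfcccb')
  6 → (2, 'fcccb')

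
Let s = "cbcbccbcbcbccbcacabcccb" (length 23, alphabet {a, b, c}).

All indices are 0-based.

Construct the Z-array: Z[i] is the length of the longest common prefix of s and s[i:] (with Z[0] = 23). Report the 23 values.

Z[0]=23
i=1: fresh scan; Z[1]=0
i=2: fresh scan; Z[2]=3 scan→box=[2,5)
i=3: min(r-i=2, Z[1]=0)=0; Z[3]=0
i=4: min(r-i=1, Z[2]=3)=1; Z[4]=1
i=5: fresh scan; Z[5]=5 scan→box=[5,10)
i=6: min(r-i=4, Z[1]=0)=0; Z[6]=0
i=7: min(r-i=3, Z[2]=3)=3; Z[7]=8 scan→box=[7,15)
i=8: min(r-i=7, Z[1]=0)=0; Z[8]=0
i=9: min(r-i=6, Z[2]=3)=3; Z[9]=3
i=10: min(r-i=5, Z[3]=0)=0; Z[10]=0
i=11: min(r-i=4, Z[4]=1)=1; Z[11]=1
i=12: min(r-i=3, Z[5]=5)=3; Z[12]=3
i=13: min(r-i=2, Z[6]=0)=0; Z[13]=0
i=14: min(r-i=1, Z[7]=8)=1; Z[14]=1
i=15: fresh scan; Z[15]=0
i=16: fresh scan; Z[16]=1 scan→box=[16,17)
i=17: fresh scan; Z[17]=0
i=18: fresh scan; Z[18]=0
i=19: fresh scan; Z[19]=1 scan→box=[19,20)
i=20: fresh scan; Z[20]=1 scan→box=[20,21)
i=21: fresh scan; Z[21]=2 scan→box=[21,23)
i=22: min(r-i=1, Z[1]=0)=0; Z[22]=0

[23, 0, 3, 0, 1, 5, 0, 8, 0, 3, 0, 1, 3, 0, 1, 0, 1, 0, 0, 1, 1, 2, 0]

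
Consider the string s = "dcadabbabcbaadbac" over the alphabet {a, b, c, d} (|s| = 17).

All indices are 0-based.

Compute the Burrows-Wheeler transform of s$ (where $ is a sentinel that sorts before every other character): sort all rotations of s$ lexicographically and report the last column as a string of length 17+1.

rank  rotation            last
    0  $dcadabbabcbaadbac  c
    1  aadbac$dcadabbabcb  b
    2  abbabcbaadbac$dcad  d
    3  abcbaadbac$dcadabb  b
    4  ac$dcadabbabcbaadb  b
    5  adabbabcbaadbac$dc  c
    6  adbac$dcadabbabcba  a
    7  baadbac$dcadabbabc  c
    8  babcbaadbac$dcadab  b
    9  bac$dcadabbabcbaad  d
   10  bbabcbaadbac$dcada  a
   11  bcbaadbac$dcadabba  a
   12  c$dcadabbabcbaadba  a
   13  cadabbabcbaadbac$d  d
   14  cbaadbac$dcadabbab  b
   15  dabbabcbaadbac$dca  a
   16  dbac$dcadabbabcbaa  a
   17  dcadabbabcbaadbac$  $

cbdbbcacbdaaadbaa$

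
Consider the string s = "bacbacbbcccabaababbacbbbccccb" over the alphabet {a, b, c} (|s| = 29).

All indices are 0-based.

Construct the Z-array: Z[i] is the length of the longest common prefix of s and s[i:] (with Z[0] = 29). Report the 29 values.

[29, 0, 0, 4, 0, 0, 1, 1, 0, 0, 0, 0, 2, 0, 0, 2, 0, 1, 4, 0, 0, 1, 1, 1, 0, 0, 0, 0, 1]

Z[0]=29
i=1: fresh scan; Z[1]=0
i=2: fresh scan; Z[2]=0
i=3: fresh scan; Z[3]=4 grow→box=[3,7)
i=4: min(r-i=3, Z[1]=0)=0; Z[4]=0
i=5: min(r-i=2, Z[2]=0)=0; Z[5]=0
i=6: min(r-i=1, Z[3]=4)=1; Z[6]=1
i=7: fresh scan; Z[7]=1 grow→box=[7,8)
i=8: fresh scan; Z[8]=0
i=9: fresh scan; Z[9]=0
i=10: fresh scan; Z[10]=0
i=11: fresh scan; Z[11]=0
i=12: fresh scan; Z[12]=2 grow→box=[12,14)
i=13: min(r-i=1, Z[1]=0)=0; Z[13]=0
i=14: fresh scan; Z[14]=0
i=15: fresh scan; Z[15]=2 grow→box=[15,17)
i=16: min(r-i=1, Z[1]=0)=0; Z[16]=0
i=17: fresh scan; Z[17]=1 grow→box=[17,18)
i=18: fresh scan; Z[18]=4 grow→box=[18,22)
i=19: min(r-i=3, Z[1]=0)=0; Z[19]=0
i=20: min(r-i=2, Z[2]=0)=0; Z[20]=0
i=21: min(r-i=1, Z[3]=4)=1; Z[21]=1
i=22: fresh scan; Z[22]=1 grow→box=[22,23)
i=23: fresh scan; Z[23]=1 grow→box=[23,24)
i=24: fresh scan; Z[24]=0
i=25: fresh scan; Z[25]=0
i=26: fresh scan; Z[26]=0
i=27: fresh scan; Z[27]=0
i=28: fresh scan; Z[28]=1 grow→box=[28,29)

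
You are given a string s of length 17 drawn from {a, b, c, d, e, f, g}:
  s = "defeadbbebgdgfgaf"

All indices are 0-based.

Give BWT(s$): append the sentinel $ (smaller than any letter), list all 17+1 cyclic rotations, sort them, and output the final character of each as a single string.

rank  rotation            last
    0  $defeadbbebgdgfgaf  f
    1  adbbebgdgfgaf$defe  e
    2  af$defeadbbebgdgfg  g
    3  bbebgdgfgaf$defead  d
    4  bebgdgfgaf$defeadb  b
    5  bgdgfgaf$defeadbbe  e
    6  dbbebgdgfgaf$defea  a
    7  defeadbbebgdgfgaf$  $
    8  dgfgaf$defeadbbebg  g
    9  eadbbebgdgfgaf$def  f
   10  ebgdgfgaf$defeadbb  b
   11  efeadbbebgdgfgaf$d  d
   12  f$defeadbbebgdgfga  a
   13  feadbbebgdgfgaf$de  e
   14  fgaf$defeadbbebgdg  g
   15  gaf$defeadbbebgdgf  f
   16  gdgfgaf$defeadbbeb  b
   17  gfgaf$defeadbbebgd  d

fegdbea$gfbdaegfbd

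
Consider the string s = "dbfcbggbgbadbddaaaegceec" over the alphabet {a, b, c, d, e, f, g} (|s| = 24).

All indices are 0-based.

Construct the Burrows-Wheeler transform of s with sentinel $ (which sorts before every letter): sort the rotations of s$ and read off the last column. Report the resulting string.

cdabagddgcefgda$becabbgeb

rank  rotation                   last
    0  $dbfcbggbgbadbddaaaegceec  c
    1  aaaegceec$dbfcbggbgbadbdd  d
    2  aaegceec$dbfcbggbgbadbdda  a
    3  adbddaaaegceec$dbfcbggbgb  b
    4  aegceec$dbfcbggbgbadbddaa  a
    5  badbddaaaegceec$dbfcbggbg  g
    6  bddaaaegceec$dbfcbggbgbad  d
    7  bfcbggbgbadbddaaaegceec$d  d
    8  bgbadbddaaaegceec$dbfcbgg  g
    9  bggbgbadbddaaaegceec$dbfc  c
   10  c$dbfcbggbgbadbddaaaegcee  e
   11  cbggbgbadbddaaaegceec$dbf  f
   12  ceec$dbfcbggbgbadbddaaaeg  g
   13  daaaegceec$dbfcbggbgbadbd  d
   14  dbddaaaegceec$dbfcbggbgba  a
   15  dbfcbggbgbadbddaaaegceec$  $
   16  ddaaaegceec$dbfcbggbgbadb  b
   17  ec$dbfcbggbgbadbddaaaegce  e
   18  eec$dbfcbggbgbadbddaaaegc  c
   19  egceec$dbfcbggbgbadbddaaa  a
   20  fcbggbgbadbddaaaegceec$db  b
   21  gbadbddaaaegceec$dbfcbggb  b
   22  gbgbadbddaaaegceec$dbfcbg  g
   23  gceec$dbfcbggbgbadbddaaae  e
   24  ggbgbadbddaaaegceec$dbfcb  b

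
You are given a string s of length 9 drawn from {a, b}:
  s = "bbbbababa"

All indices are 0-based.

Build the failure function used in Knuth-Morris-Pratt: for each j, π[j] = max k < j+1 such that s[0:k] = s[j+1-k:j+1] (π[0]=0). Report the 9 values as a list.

π[0] = 0
j=1 s[j]='b': π[1]=1 (border 'b')
j=2 s[j]='b': π[2]=2 (border 'bb')
j=3 s[j]='b': π[3]=3 (border 'bbb')
j=4 s[j]='a': k: 3→2→1→0; π[4]=0 (border '')
j=5 s[j]='b': π[5]=1 (border 'b')
j=6 s[j]='a': k: 1→0; π[6]=0 (border '')
j=7 s[j]='b': π[7]=1 (border 'b')
j=8 s[j]='a': k: 1→0; π[8]=0 (border '')

[0, 1, 2, 3, 0, 1, 0, 1, 0]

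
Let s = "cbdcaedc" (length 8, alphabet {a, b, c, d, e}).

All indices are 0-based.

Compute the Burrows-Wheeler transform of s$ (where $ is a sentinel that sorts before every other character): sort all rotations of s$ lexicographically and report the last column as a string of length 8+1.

rank  rotation   last
    0  $cbdcaedc  c
    1  aedc$cbdc  c
    2  bdcaedc$c  c
    3  c$cbdcaed  d
    4  caedc$cbd  d
    5  cbdcaedc$  $
    6  dc$cbdcae  e
    7  dcaedc$cb  b
    8  edc$cbdca  a

cccdd$eba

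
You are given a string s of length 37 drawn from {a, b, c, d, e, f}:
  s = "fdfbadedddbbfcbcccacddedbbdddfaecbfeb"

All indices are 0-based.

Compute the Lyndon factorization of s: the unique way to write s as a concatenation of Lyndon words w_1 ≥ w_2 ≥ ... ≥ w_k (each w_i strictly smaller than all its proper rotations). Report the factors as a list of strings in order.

["f", "df", "b", "adedddbbfcbccc", "acddedbbdddfaecbfeb"]

emit factor 1: 'f' (i=0, period=1)
emit factor 2: 'df' (i=1, period=2)
emit factor 3: 'b' (i=3, period=1)
emit factor 4: 'adedddbbfcbccc' (i=4, period=14)
emit factor 5: 'acddedbbdddfaecbfeb' (i=18, period=19)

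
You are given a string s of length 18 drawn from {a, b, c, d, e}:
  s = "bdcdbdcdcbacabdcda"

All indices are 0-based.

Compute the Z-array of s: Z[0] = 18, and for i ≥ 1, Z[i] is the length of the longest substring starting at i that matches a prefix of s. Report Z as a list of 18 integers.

[18, 0, 0, 0, 4, 0, 0, 0, 0, 1, 0, 0, 0, 4, 0, 0, 0, 0]

Z[0]=18
i=1: fresh scan; Z[1]=0
i=2: fresh scan; Z[2]=0
i=3: fresh scan; Z[3]=0
i=4: fresh scan; Z[4]=4 scan→box=[4,8)
i=5: min(r-i=3, Z[1]=0)=0; Z[5]=0
i=6: min(r-i=2, Z[2]=0)=0; Z[6]=0
i=7: min(r-i=1, Z[3]=0)=0; Z[7]=0
i=8: fresh scan; Z[8]=0
i=9: fresh scan; Z[9]=1 scan→box=[9,10)
i=10: fresh scan; Z[10]=0
i=11: fresh scan; Z[11]=0
i=12: fresh scan; Z[12]=0
i=13: fresh scan; Z[13]=4 scan→box=[13,17)
i=14: min(r-i=3, Z[1]=0)=0; Z[14]=0
i=15: min(r-i=2, Z[2]=0)=0; Z[15]=0
i=16: min(r-i=1, Z[3]=0)=0; Z[16]=0
i=17: fresh scan; Z[17]=0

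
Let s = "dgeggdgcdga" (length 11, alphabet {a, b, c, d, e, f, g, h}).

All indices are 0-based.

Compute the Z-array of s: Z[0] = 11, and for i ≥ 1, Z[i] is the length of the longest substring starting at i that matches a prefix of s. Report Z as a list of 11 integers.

[11, 0, 0, 0, 0, 2, 0, 0, 2, 0, 0]

Z[0]=11
i=1: fresh scan; Z[1]=0
i=2: fresh scan; Z[2]=0
i=3: fresh scan; Z[3]=0
i=4: fresh scan; Z[4]=0
i=5: fresh scan; Z[5]=2 extend→box=[5,7)
i=6: min(r-i=1, Z[1]=0)=0; Z[6]=0
i=7: fresh scan; Z[7]=0
i=8: fresh scan; Z[8]=2 extend→box=[8,10)
i=9: min(r-i=1, Z[1]=0)=0; Z[9]=0
i=10: fresh scan; Z[10]=0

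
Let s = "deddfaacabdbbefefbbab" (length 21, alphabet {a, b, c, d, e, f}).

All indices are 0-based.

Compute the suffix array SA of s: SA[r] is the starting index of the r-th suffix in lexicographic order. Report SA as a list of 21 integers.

[5, 19, 8, 6, 20, 18, 17, 11, 9, 12, 7, 10, 2, 0, 3, 1, 15, 13, 4, 16, 14]

rank | idx | suffix
   0 |   5 | aacabdbbefefbbab
   1 |  19 | ab
   2 |   8 | abdbbefefbbab
   3 |   6 | acabdbbefefbbab
   4 |  20 | b
   5 |  18 | bab
   6 |  17 | bbab
   7 |  11 | bbefefbbab
   8 |   9 | bdbbefefbbab
   9 |  12 | befefbbab
  10 |   7 | cabdbbefefbbab
  11 |  10 | dbbefefbbab
  12 |   2 | ddfaacabdbbefefbbab
  13 |   0 | deddfaacabdbbefefbbab
  14 |   3 | dfaacabdbbefefbbab
  15 |   1 | eddfaacabdbbefefbbab
  16 |  15 | efbbab
  17 |  13 | efefbbab
  18 |   4 | faacabdbbefefbbab
  19 |  16 | fbbab
  20 |  14 | fefbbab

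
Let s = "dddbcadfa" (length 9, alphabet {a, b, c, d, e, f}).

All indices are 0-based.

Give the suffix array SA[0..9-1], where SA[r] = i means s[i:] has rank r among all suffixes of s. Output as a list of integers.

[8, 5, 3, 4, 2, 1, 0, 6, 7]

sorted suffixes:
  #0 SA[0]=8  'a'
  #1 SA[1]=5  'adfa'
  #2 SA[2]=3  'bcadfa'
  #3 SA[3]=4  'cadfa'
  #4 SA[4]=2  'dbcadfa'
  #5 SA[5]=1  'ddbcadfa'
  #6 SA[6]=0  'dddbcadfa'
  #7 SA[7]=6  'dfa'
  #8 SA[8]=7  'fa'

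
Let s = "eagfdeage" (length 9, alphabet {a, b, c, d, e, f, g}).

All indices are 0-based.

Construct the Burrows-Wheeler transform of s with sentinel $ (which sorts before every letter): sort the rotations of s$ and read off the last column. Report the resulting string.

eeefgd$gaa

rank  rotation    last
    0  $eagfdeage  e
    1  age$eagfde  e
    2  agfdeage$e  e
    3  deage$eagf  f
    4  e$eagfdeag  g
    5  eage$eagfd  d
    6  eagfdeage$  $
    7  fdeage$eag  g
    8  ge$eagfdea  a
    9  gfdeage$ea  a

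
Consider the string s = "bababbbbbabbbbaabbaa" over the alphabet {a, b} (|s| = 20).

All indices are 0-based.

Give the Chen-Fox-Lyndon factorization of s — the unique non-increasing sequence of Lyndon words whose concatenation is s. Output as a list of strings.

emit factor 1: 'b' (i=0, period=1)
emit factor 2: 'ababbbbbabbbb' (i=1, period=13)
emit factor 3: 'aabb' (i=14, period=4)
emit factor 4: 'a' (i=18, period=1)
emit factor 5: 'a' (i=19, period=1)

["b", "ababbbbbabbbb", "aabb", "a", "a"]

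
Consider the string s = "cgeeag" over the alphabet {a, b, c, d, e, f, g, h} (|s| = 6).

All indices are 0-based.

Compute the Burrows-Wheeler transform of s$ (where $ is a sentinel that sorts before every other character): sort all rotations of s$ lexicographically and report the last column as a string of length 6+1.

ge$egac

rank  rotation last
    0  $cgeeag  g
    1  ag$cgee  e
    2  cgeeag$  $
    3  eag$cge  e
    4  eeag$cg  g
    5  g$cgeea  a
    6  geeag$c  c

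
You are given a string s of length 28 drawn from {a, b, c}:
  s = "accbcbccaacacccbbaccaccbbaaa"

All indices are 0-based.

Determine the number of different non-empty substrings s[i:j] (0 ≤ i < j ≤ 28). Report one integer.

347

sorted suffixes:
  #0 SA[0]=27  'a'
  #1 SA[1]=26  'aa'
  #2 SA[2]=25  'aaa'
  #3 SA[3]=8  'aacacccbbaccaccbbaaa'
  #4 SA[4]=9  'acacccbbaccaccbbaaa'
  #5 SA[5]=17  'accaccbbaaa'
  #6 SA[6]=20  'accbbaaa'
  #7 SA[7]=0  'accbcbccaacacccbbaccaccbbaaa'
  #8 SA[8]=11  'acccbbaccaccbbaaa'
  #9 SA[9]=24  'baaa'
  #10 SA[10]=16  'baccaccbbaaa'
  #11 SA[11]=23  'bbaaa'
  #12 SA[12]=15  'bbaccaccbbaaa'
  #13 SA[13]=3  'bcbccaacacccbbaccaccbbaaa'
  #14 SA[14]=5  'bccaacacccbbaccaccbbaaa'
  #15 SA[15]=7  'caacacccbbaccaccbbaaa'
  #16 SA[16]=19  'caccbbaaa'
  #17 SA[17]=10  'cacccbbaccaccbbaaa'
  #18 SA[18]=22  'cbbaaa'
  #19 SA[19]=14  'cbbaccaccbbaaa'
  #20 SA[20]=2  'cbcbccaacacccbbaccaccbbaaa'
  #21 SA[21]=4  'cbccaacacccbbaccaccbbaaa'
  #22 SA[22]=6  'ccaacacccbbaccaccbbaaa'
  #23 SA[23]=18  'ccaccbbaaa'
  #24 SA[24]=21  'ccbbaaa'
  #25 SA[25]=13  'ccbbaccaccbbaaa'
  #26 SA[26]=1  'ccbcbccaacacccbbaccaccbbaaa'
  #27 SA[27]=12  'cccbbaccaccbbaaa'

SA = [27, 26, 25, 8, 9, 17, 20, 0, 11, 24, 16, 23, 15, 3, 5, 7, 19, 10, 22, 14, 2, 4, 6, 18, 21, 13, 1, 12]
i: (SA[i-1],SA[i]) lcp shared
  1: (27,26) 1 'a'
  2: (26,25) 2 'aa'
  3: (25,8) 2 'aa'
  4: (8,9) 1 'a'
  5: (9,17) 2 'ac'
  6: (17,20) 3 'acc'
  7: (20,0) 4 'accb'
  8: (0,11) 3 'acc'
  9: (11,24) 0 ''
  10: (24,16) 2 'ba'
  11: (16,23) 1 'b'
  12: (23,15) 3 'bba'
  13: (15,3) 1 'b'
  14: (3,5) 2 'bc'
  15: (5,7) 0 ''
  16: (7,19) 2 'ca'
  17: (19,10) 4 'cacc'
  18: (10,22) 1 'c'
  19: (22,14) 4 'cbba'
  20: (14,2) 2 'cb'
  21: (2,4) 3 'cbc'
  22: (4,6) 1 'c'
  23: (6,18) 3 'cca'
  24: (18,21) 2 'cc'
  25: (21,13) 5 'ccbba'
  26: (13,1) 3 'ccb'
  27: (1,12) 2 'cc'

n(n+1)/2 = 28·29/2 = 406
Σ LCP = 0 + 1 + 2 + 2 + 1 + 2 + 3 + 4 + 3 + 0 + 2 + 1 + 3 + 1 + 2 + 0 + 2 + 4 + 1 + 4 + 2 + 3 + 1 + 3 + 2 + 5 + 3 + 2 = 59
distinct = 406 − 59 = 347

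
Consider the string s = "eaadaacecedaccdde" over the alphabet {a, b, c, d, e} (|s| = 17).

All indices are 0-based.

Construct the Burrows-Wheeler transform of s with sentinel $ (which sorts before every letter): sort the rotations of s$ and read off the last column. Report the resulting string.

ededaaacaeaecdd$cc

rank  rotation            last
    0  $eaadaacecedaccdde  e
    1  aacecedaccdde$eaad  d
    2  aadaacecedaccdde$e  e
    3  accdde$eaadaaceced  d
    4  acecedaccdde$eaada  a
    5  adaacecedaccdde$ea  a
    6  ccdde$eaadaaceceda  a
    7  cdde$eaadaacecedac  c
    8  cecedaccdde$eaadaa  a
    9  cedaccdde$eaadaace  e
   10  daacecedaccdde$eaa  a
   11  daccdde$eaadaacece  e
   12  dde$eaadaacecedacc  c
   13  de$eaadaacecedaccd  d
   14  e$eaadaacecedaccdd  d
   15  eaadaacecedaccdde$  $
   16  ecedaccdde$eaadaac  c
   17  edaccdde$eaadaacec  c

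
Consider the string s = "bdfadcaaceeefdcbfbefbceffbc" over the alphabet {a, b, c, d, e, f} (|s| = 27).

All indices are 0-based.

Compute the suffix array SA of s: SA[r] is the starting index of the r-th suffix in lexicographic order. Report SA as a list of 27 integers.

sorted suffixes:
  #0 SA[0]=6  'aaceeefdcbfbefbceffbc'
  #1 SA[1]=7  'aceeefdcbfbefbceffbc'
  #2 SA[2]=3  'adcaaceeefdcbfbefbceffbc'
  #3 SA[3]=25  'bc'
  #4 SA[4]=20  'bceffbc'
  #5 SA[5]=0  'bdfadcaaceeefdcbfbefbceffbc'
  #6 SA[6]=17  'befbceffbc'
  #7 SA[7]=15  'bfbefbceffbc'
  #8 SA[8]=26  'c'
  #9 SA[9]=5  'caaceeefdcbfbefbceffbc'
  #10 SA[10]=14  'cbfbefbceffbc'
  #11 SA[11]=8  'ceeefdcbfbefbceffbc'
  #12 SA[12]=21  'ceffbc'
  #13 SA[13]=4  'dcaaceeefdcbfbefbceffbc'
  #14 SA[14]=13  'dcbfbefbceffbc'
  #15 SA[15]=1  'dfadcaaceeefdcbfbefbceffbc'
  #16 SA[16]=9  'eeefdcbfbefbceffbc'
  #17 SA[17]=10  'eefdcbfbefbceffbc'
  #18 SA[18]=18  'efbceffbc'
  #19 SA[19]=11  'efdcbfbefbceffbc'
  #20 SA[20]=22  'effbc'
  #21 SA[21]=2  'fadcaaceeefdcbfbefbceffbc'
  #22 SA[22]=24  'fbc'
  #23 SA[23]=19  'fbceffbc'
  #24 SA[24]=16  'fbefbceffbc'
  #25 SA[25]=12  'fdcbfbefbceffbc'
  #26 SA[26]=23  'ffbc'

[6, 7, 3, 25, 20, 0, 17, 15, 26, 5, 14, 8, 21, 4, 13, 1, 9, 10, 18, 11, 22, 2, 24, 19, 16, 12, 23]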